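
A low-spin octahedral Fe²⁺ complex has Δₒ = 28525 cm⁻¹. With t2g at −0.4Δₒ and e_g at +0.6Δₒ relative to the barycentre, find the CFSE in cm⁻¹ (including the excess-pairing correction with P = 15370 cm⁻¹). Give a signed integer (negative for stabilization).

Fe²⁺: group 8, so d-count = 8 − 2 = 6.
Electron filling gives t2g^6 e_g^0.
CFSE(orbital) = 6×(-0.4Δₒ) + 0×(0.6Δₒ) = -2.4Δₒ; with Δₒ = 28525 cm⁻¹ that is -68460 cm⁻¹.
High-spin d⁶ would be t2g^4 e_g^2 with 1 pair; low-spin has 3, so 2 excess pairs cost +2P = +30740 cm⁻¹.
Net CFSE = -68460 + 30740 = -37720 cm⁻¹.

-37720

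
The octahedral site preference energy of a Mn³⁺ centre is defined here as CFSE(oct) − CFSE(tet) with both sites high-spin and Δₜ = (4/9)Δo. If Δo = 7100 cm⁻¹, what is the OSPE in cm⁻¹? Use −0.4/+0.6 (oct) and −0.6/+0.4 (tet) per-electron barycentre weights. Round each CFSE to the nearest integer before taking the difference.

-2998

Mn³⁺: group 7, so d-count = 7 − 3 = 4.
Octahedral (high-spin): t2g^3 e_g^1, CFSE = 3(−0.4) + 1(+0.6) = -0.6Δo = -0.6 × 7100 = -4260 cm⁻¹.
Tetrahedral: e^2 t2^2, CFSE = 2(−0.6) + 2(+0.4) = -0.4Δₜ = -0.4 × (4/9) × 7100 = -1262 cm⁻¹.
Subtracting, OSPE = -4260 − (-1262) = -2998 cm⁻¹.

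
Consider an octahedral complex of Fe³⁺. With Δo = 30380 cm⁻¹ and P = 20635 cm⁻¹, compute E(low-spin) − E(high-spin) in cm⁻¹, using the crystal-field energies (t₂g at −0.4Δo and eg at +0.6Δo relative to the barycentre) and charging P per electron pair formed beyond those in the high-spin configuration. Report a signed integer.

-19490

Fe sits in group 8; removing 3 electrons leaves Fe³⁺ with 8 − 3 = 5 d electrons.
In the high-spin limit (t₂g³ eg²) the orbital term is 0.0Δo = 0 cm⁻¹, with no excess pairing.
For low-spin the configuration is t₂g⁵ eg⁰: orbital energy -2.0 × 30380 = -60760 cm⁻¹, and 2 additional pairs relative to high-spin add 41270 cm⁻¹, giving -19490 cm⁻¹.
Thus E(LS) − E(HS) = -19490 cm⁻¹.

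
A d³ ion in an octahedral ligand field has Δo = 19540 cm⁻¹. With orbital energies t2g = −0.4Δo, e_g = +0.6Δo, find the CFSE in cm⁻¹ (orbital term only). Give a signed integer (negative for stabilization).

For octahedral d³ the high- and low-spin configurations coincide.
Electron filling gives t2g^3 e_g^0.
The orbital stabilization is -1.2Δo = -1.2 × 19540 = -23448 cm⁻¹.

-23448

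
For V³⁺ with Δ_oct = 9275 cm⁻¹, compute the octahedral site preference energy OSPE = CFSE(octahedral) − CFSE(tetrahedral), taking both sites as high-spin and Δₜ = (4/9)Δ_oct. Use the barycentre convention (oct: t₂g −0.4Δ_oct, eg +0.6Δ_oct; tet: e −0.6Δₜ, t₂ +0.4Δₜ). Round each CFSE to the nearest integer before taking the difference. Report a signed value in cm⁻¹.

Group 5 minus oxidation state +3 gives a d² configuration for V³⁺.
In an octahedral site d² (HS) is t2g^2 e_g^0, giving CFSE(oct) = -0.8Δ_oct = -7420 cm⁻¹.
Tetrahedral: e^2 t2^0, CFSE = 2(−0.6) + 0(+0.4) = -1.2Δₜ = -1.2 × (4/9) × 9275 = -4947 cm⁻¹.
OSPE = -7420 − (-4947) = -2473 cm⁻¹.

-2473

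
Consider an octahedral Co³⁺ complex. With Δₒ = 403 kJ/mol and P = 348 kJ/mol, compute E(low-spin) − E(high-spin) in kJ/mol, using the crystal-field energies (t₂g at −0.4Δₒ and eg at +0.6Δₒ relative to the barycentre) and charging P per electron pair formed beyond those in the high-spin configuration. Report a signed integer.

Co³⁺: group 9, so d-count = 9 − 3 = 6.
High-spin: t₂g⁴ eg², CFSE = -0.4Δₒ = -161 kJ/mol.
Low-spin t₂g⁶ eg⁰ gives -2.4Δₒ = -967 kJ/mol, but forming 2 extra pairs costs 2P = 696 kJ/mol, so E(LS) = -967 + 696 = -271 kJ/mol.
E(LS) − E(HS) = -271 − (-161) = -110 kJ/mol.

-110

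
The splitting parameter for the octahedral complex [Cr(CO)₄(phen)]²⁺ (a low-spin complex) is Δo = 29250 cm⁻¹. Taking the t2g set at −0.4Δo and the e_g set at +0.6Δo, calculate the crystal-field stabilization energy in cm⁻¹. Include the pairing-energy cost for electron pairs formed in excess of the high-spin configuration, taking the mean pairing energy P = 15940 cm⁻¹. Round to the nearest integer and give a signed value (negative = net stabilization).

Ligand charges: 4×(+0) from CO and 1×(+0) from phen sum to +0; with overall charge +2, Cr is +2.
Group 6 minus oxidation state +2 gives a d⁴ configuration for Cr²⁺.
The d⁴ electrons fill as t2g^4 e_g^0.
CFSE(orbital) = 4×(-0.4Δo) + 0×(0.6Δo) = -1.6Δo; with Δo = 29250 cm⁻¹ that is -46800 cm⁻¹.
Relative to high-spin t2g^3 e_g^1 (0 paired), the low-spin configuration has 1 additional pair, contributing +1 × 15940 = +15940 cm⁻¹.
Combining: -46800 + 15940 = -30860 cm⁻¹.

-30860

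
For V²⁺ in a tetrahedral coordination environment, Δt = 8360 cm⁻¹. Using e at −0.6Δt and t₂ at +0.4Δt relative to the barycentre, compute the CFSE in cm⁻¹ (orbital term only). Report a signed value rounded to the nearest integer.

V sits in group 5; removing 2 electrons leaves V²⁺ with 5 − 2 = 3 d electrons.
Tetrahedral fields are weak (Δₜ ≈ 4/9 Δₒ), so electrons fill high-spin.
The d³ electrons fill as e² t₂¹.
The orbital stabilization is -0.8Δt = -0.8 × 8360 = -6688 cm⁻¹.

-6688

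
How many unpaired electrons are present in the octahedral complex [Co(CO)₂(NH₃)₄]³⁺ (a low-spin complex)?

0

Ligand charges: 2×(+0) from CO and 4×(+0) from NH₃ sum to +0; with overall charge +3, Co is +3.
Co sits in group 9; removing 3 electrons leaves Co³⁺ with 9 − 3 = 6 d electrons.
Configuration: t₂g⁶ eg⁰, giving 0 unpaired electrons.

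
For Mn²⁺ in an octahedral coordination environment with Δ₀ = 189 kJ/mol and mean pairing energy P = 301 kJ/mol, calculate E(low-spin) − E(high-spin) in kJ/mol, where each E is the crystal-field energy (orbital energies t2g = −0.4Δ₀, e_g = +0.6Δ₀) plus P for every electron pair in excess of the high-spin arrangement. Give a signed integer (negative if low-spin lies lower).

Mn²⁺: group 7, so d-count = 7 − 2 = 5.
High-spin d⁵ fills as t2g^3 e_g^2 with CFSE 3(−0.4) + 2(+0.6) = 0.0Δ₀ = 0 kJ/mol.
Low-spin: t2g^5 e_g^0, orbital CFSE = -2.0Δ₀ = -378 kJ/mol; plus 2 excess pairs × P = +602 kJ/mol; total 224 kJ/mol.
E(LS) − E(HS) = 224 − (0) = 224 kJ/mol.

224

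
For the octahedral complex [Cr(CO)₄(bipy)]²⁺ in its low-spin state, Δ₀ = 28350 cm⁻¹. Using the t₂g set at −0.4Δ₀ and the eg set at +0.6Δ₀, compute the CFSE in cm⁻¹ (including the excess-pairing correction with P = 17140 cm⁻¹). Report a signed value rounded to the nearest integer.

-28220

Ligand charges: 4×(+0) from CO and 1×(+0) from bipy sum to +0; with overall charge +2, Cr is +2.
Cr is in group 6, so Cr²⁺ is d⁴ (6 − 2 = 4).
The d⁴ electrons fill as t₂g⁴ eg⁰.
Orbital CFSE = 4(-0.4) + 0(0.6) = -1.6Δ₀ = -1.6 × 28350 = -45360 cm⁻¹.
Relative to high-spin t₂g³ eg¹ (0 paired), the low-spin configuration has 1 additional pair, contributing +1 × 17140 = +17140 cm⁻¹.
Overall CFSE = -45360 + 17140 = -28220 cm⁻¹.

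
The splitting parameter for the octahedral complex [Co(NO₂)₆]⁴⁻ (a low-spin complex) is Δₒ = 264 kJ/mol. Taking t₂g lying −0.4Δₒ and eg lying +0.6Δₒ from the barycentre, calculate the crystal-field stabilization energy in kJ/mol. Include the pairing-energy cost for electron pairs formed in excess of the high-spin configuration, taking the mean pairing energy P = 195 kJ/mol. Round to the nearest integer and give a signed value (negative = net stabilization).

Each NO₂⁻ contributes -1; 6 × (-1) = -6. With overall charge -4, Co is in the +2 oxidation state.
Co sits in group 9; removing 2 electrons leaves Co²⁺ with 9 − 2 = 7 d electrons.
The d⁷ electrons fill as t₂g⁶ eg¹.
CFSE(orbital) = 6×(-0.4Δₒ) + 1×(0.6Δₒ) = -1.8Δₒ; with Δₒ = 264 kJ/mol that is -475 kJ/mol.
High-spin d⁷ would be t₂g⁵ eg² with 2 pairs; low-spin has 3, so 1 excess pair costs +1P = +195 kJ/mol.
Net CFSE = -475 + 195 = -280 kJ/mol.

-280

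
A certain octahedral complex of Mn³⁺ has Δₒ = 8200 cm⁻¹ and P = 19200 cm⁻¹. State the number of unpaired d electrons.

Mn is in group 7, so Mn³⁺ is d⁴ (7 − 3 = 4).
With Δₒ < P the complex is high-spin.
Configuration: t2g^3 e_g^1.
Unpaired electrons: 4.

4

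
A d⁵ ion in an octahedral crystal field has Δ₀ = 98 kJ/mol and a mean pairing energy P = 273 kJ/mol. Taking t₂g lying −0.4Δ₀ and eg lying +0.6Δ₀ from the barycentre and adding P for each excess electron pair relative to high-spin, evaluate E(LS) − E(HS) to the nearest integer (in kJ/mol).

350

High-spin: t₂g³ eg², CFSE = 0.0Δ₀ = 0 kJ/mol.
For low-spin the configuration is t₂g⁵ eg⁰: orbital energy -2.0 × 98 = -196 kJ/mol, and 2 additional pairs relative to high-spin add 546 kJ/mol, giving 350 kJ/mol.
E(LS) − E(HS) = 350 − (0) = 350 kJ/mol.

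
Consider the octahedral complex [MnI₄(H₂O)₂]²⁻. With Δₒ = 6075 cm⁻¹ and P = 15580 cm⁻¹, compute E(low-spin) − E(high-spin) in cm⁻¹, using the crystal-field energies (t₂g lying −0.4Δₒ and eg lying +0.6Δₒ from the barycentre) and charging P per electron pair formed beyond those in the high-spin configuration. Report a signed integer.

Ligand charges: 4×(-1) from I⁻ and 2×(+0) from H₂O sum to -4; with overall charge -2, Mn is +2.
Group 7 minus oxidation state +2 gives a d⁵ configuration for Mn²⁺.
High-spin: t₂g³ eg², CFSE = 0.0Δₒ = 0 cm⁻¹.
Low-spin t₂g⁵ eg⁰ gives -2.0Δₒ = -12150 cm⁻¹, but forming 2 extra pairs costs 2P = 31160 cm⁻¹, so E(LS) = -12150 + 31160 = 19010 cm⁻¹.
Thus E(LS) − E(HS) = 19010 cm⁻¹.

19010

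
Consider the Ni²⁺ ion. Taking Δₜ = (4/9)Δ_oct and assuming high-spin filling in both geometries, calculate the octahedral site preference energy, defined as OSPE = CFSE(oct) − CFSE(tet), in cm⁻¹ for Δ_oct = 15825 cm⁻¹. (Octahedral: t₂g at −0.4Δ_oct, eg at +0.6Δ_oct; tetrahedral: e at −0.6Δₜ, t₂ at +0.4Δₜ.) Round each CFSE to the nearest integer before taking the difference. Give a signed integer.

Ni is in group 10, so Ni²⁺ is d⁸ (10 − 2 = 8).
In an octahedral site d⁸ (HS) is t₂g⁶ eg², giving CFSE(oct) = -1.2Δ_oct = -18990 cm⁻¹.
Tetrahedral e⁴ t₂⁴ gives -0.8Δₜ = -0.8 × (4/9) × 15825 = -5627 cm⁻¹.
OSPE = -18990 − (-5627) = -13363 cm⁻¹.

-13363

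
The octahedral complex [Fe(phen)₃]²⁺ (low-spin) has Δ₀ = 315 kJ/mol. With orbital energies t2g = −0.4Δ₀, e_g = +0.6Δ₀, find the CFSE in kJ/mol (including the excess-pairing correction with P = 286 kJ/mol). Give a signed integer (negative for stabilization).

-184

phen is neutral, so the +2 overall charge sits on Fe: oxidation state +2.
Fe is in group 8, so Fe²⁺ is d⁶ (8 − 2 = 6).
Configuration: t2g^6 e_g^0.
Orbital CFSE = 6(-0.4) + 0(0.6) = -2.4Δ₀ = -2.4 × 315 = -756 kJ/mol.
Relative to high-spin t2g^4 e_g^2 (1 paired), the low-spin configuration has 2 additional pairs, contributing +2 × 286 = +572 kJ/mol.
Overall CFSE = -756 + 572 = -184 kJ/mol.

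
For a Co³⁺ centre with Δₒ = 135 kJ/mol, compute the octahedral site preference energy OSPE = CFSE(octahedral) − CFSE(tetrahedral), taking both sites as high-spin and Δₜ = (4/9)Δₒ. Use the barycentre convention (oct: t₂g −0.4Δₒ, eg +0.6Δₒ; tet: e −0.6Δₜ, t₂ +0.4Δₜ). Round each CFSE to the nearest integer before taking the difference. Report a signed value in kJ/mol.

Co³⁺: group 9, so d-count = 9 − 3 = 6.
In an octahedral site d⁶ (HS) is t₂g⁴ eg², giving CFSE(oct) = -0.4Δₒ = -54 kJ/mol.
Tetrahedral e³ t₂³ gives -0.6Δₜ = -0.6 × (4/9) × 135 = -36 kJ/mol.
OSPE = -54 − (-36) = -18 kJ/mol.

-18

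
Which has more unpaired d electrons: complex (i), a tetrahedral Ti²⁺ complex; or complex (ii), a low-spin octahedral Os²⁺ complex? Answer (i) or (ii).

(i): Ti sits in group 4; removing 2 electrons leaves Ti²⁺ with 4 − 2 = 2 d electrons; Tetrahedral fields are weak (Δₜ ≈ 4/9 Δₒ), so electrons fill high-spin; e^2 t2^0 → 2 unpaired.
(ii): Os²⁺: group 8, so d-count = 8 − 2 = 6; t₂g⁶ eg⁰ → 0 unpaired.
So (i) has more unpaired electrons.

(i)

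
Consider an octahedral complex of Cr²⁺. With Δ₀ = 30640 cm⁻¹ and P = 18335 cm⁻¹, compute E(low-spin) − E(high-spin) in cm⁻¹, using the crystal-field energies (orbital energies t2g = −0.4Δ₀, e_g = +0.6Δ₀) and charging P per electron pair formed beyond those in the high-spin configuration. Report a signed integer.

Group 6 minus oxidation state +2 gives a d⁴ configuration for Cr²⁺.
High-spin: t2g^3 e_g^1, CFSE = -0.6Δ₀ = -18384 cm⁻¹.
Low-spin t2g^4 e_g^0 gives -1.6Δ₀ = -49024 cm⁻¹, but forming 1 extra pair costs 1P = 18335 cm⁻¹, so E(LS) = -49024 + 18335 = -30689 cm⁻¹.
Thus E(LS) − E(HS) = -12305 cm⁻¹.

-12305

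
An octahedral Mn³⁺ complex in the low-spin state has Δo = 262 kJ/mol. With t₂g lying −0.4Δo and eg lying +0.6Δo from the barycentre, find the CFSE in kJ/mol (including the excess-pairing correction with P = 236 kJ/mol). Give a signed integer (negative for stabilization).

-183

Mn³⁺: group 7, so d-count = 7 − 3 = 4.
Electron filling gives t₂g⁴ eg⁰.
Orbital CFSE = 4(-0.4) + 0(0.6) = -1.6Δo = -1.6 × 262 = -419 kJ/mol.
Relative to high-spin t₂g³ eg¹ (0 paired), the low-spin configuration has 1 additional pair, contributing +1 × 236 = +236 kJ/mol.
Combining: -419 + 236 = -183 kJ/mol.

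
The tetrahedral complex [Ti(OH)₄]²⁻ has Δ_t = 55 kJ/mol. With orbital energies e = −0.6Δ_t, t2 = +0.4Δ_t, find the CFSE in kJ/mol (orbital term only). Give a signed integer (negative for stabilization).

Each OH⁻ contributes -1; 4 × (-1) = -4. With overall charge -2, Ti is in the +2 oxidation state.
Ti sits in group 4; removing 2 electrons leaves Ti²⁺ with 4 − 2 = 2 d electrons.
With tetrahedral geometry the complex is necessarily high-spin.
The d² electrons fill as e^2 t2^0.
Orbital CFSE = 2(-0.6) + 0(0.4) = -1.2Δ_t = -1.2 × 55 = -66 kJ/mol.

-66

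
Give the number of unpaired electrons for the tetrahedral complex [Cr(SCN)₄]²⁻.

4

Each SCN⁻ contributes -1; 4 × (-1) = -4. With overall charge -2, Cr is in the +2 oxidation state.
Cr²⁺: group 6, so d-count = 6 − 2 = 4.
With tetrahedral geometry the complex is necessarily high-spin.
Configuration: e² t₂², giving 4 unpaired electrons.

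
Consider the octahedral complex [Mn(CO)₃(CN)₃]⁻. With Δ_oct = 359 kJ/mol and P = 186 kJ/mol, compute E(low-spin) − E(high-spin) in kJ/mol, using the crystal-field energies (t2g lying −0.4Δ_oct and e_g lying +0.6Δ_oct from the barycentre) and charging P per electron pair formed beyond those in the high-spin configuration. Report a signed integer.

Ligand charges: 3×(+0) from CO and 3×(-1) from CN⁻ sum to -3; with overall charge -1, Mn is +2.
Mn is in group 7, so Mn²⁺ is d⁵ (7 − 2 = 5).
High-spin: t2g^3 e_g^2, CFSE = 0.0Δ_oct = 0 kJ/mol.
For low-spin the configuration is t2g^5 e_g^0: orbital energy -2.0 × 359 = -718 kJ/mol, and 2 additional pairs relative to high-spin add 372 kJ/mol, giving -346 kJ/mol.
The difference is -346 − (0) = -346 kJ/mol, so low-spin lies lower.

-346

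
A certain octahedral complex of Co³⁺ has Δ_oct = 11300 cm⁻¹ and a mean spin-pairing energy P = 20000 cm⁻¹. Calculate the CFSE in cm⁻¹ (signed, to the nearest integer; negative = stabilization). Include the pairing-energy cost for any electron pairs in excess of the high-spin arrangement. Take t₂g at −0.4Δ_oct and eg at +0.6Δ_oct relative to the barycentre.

Group 9 minus oxidation state +3 gives a d⁶ configuration for Co³⁺.
With Δ_oct < P the complex is high-spin.
That gives t₂g⁴ eg².
Orbital CFSE = -0.4Δ_oct = -0.4 × 11300 = -4520 cm⁻¹.
High-spin has no excess pairs, so no pairing correction applies.

-4520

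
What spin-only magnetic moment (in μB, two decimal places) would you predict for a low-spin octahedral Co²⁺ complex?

1.73 μB

Co²⁺: group 9, so d-count = 9 − 2 = 7.
Configuration: t₂g⁶ eg¹ → 1 unpaired electron.
μ(spin-only) = √[1(1+2)] = √3 ≈ 1.73 μB.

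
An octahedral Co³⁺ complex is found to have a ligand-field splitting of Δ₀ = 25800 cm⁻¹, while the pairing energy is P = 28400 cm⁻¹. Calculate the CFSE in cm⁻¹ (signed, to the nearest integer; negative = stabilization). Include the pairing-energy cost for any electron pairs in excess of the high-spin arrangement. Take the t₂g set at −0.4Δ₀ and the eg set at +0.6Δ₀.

-10320

Co³⁺: group 9, so d-count = 9 − 3 = 6.
Δ₀ < P, so pairing is avoided: the ground state is high-spin.
Configuration: t₂g⁴ eg².
Orbital CFSE = -0.4Δ₀ = -0.4 × 25800 = -10320 cm⁻¹.
High-spin has no excess pairs, so no pairing correction applies.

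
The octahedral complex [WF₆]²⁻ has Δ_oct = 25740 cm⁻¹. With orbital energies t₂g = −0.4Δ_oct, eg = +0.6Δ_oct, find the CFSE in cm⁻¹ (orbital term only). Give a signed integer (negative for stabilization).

Each F⁻ contributes -1; 6 × (-1) = -6. With overall charge -2, W is in the +4 oxidation state.
W sits in group 6; removing 4 electrons leaves W⁴⁺ with 6 − 4 = 2 d electrons.
The d² electrons fill as t₂g² eg⁰.
The orbital stabilization is -0.8Δ_oct = -0.8 × 25740 = -20592 cm⁻¹.

-20592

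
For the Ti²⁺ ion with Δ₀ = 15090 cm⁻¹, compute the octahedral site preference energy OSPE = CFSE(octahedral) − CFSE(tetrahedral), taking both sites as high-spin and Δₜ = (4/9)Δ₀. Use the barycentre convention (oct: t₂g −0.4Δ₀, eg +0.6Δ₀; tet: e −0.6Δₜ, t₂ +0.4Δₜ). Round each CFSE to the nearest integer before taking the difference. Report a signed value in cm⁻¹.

-4024

Ti is in group 4, so Ti²⁺ is d² (4 − 2 = 2).
Octahedral (high-spin): t₂g² eg⁰, CFSE = 2(−0.4) + 0(+0.6) = -0.8Δ₀ = -0.8 × 15090 = -12072 cm⁻¹.
Tetrahedral: e² t₂⁰, CFSE = 2(−0.6) + 0(+0.4) = -1.2Δₜ = -1.2 × (4/9) × 15090 = -8048 cm⁻¹.
Subtracting, OSPE = -12072 − (-8048) = -4024 cm⁻¹.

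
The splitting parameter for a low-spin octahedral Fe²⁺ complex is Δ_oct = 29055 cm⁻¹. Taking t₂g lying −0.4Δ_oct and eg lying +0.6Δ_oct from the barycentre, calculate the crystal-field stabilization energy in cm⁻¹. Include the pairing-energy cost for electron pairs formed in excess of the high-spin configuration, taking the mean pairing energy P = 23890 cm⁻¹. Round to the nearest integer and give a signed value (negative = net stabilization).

-21952

Fe sits in group 8; removing 2 electrons leaves Fe²⁺ with 8 − 2 = 6 d electrons.
Electron filling gives t₂g⁶ eg⁰.
The orbital stabilization is -2.4Δ_oct = -2.4 × 29055 = -69732 cm⁻¹.
High-spin d⁶ would be t₂g⁴ eg² with 1 pair; low-spin has 3, so 2 excess pairs cost +2P = +47780 cm⁻¹.
Overall CFSE = -69732 + 47780 = -21952 cm⁻¹.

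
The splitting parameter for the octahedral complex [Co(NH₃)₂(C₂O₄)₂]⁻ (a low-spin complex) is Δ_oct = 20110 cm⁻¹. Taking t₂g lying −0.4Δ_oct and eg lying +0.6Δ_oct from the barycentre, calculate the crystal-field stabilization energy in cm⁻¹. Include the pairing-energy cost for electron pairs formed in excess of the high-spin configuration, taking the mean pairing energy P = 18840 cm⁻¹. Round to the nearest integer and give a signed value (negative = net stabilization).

-10584

Ligand charges: 2×(+0) from NH₃ and 2×(-2) from C₂O₄²⁻ sum to -4; with overall charge -1, Co is +3.
Co³⁺: group 9, so d-count = 9 − 3 = 6.
Configuration: t₂g⁶ eg⁰.
CFSE(orbital) = 6×(-0.4Δ_oct) + 0×(0.6Δ_oct) = -2.4Δ_oct; with Δ_oct = 20110 cm⁻¹ that is -48264 cm⁻¹.
High-spin d⁶ would be t₂g⁴ eg² with 1 pair; low-spin has 3, so 2 excess pairs cost +2P = +37680 cm⁻¹.
Combining: -48264 + 37680 = -10584 cm⁻¹.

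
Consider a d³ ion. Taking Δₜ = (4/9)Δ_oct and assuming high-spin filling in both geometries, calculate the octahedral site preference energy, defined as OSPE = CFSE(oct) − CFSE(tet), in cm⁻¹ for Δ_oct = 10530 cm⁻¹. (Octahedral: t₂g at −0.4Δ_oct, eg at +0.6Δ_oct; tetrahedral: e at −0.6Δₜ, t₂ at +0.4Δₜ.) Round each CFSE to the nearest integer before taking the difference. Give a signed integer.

Octahedral (high-spin): t₂g³ eg⁰, CFSE = 3(−0.4) + 0(+0.6) = -1.2Δ_oct = -1.2 × 10530 = -12636 cm⁻¹.
Tetrahedral: e² t₂¹, CFSE = 2(−0.6) + 1(+0.4) = -0.8Δₜ = -0.8 × (4/9) × 10530 = -3744 cm⁻¹.
Subtracting, OSPE = -12636 − (-3744) = -8892 cm⁻¹.

-8892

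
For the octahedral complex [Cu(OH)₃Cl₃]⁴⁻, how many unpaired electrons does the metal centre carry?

1

Ligand charges: 3×(-1) from OH⁻ and 3×(-1) from Cl⁻ sum to -6; with overall charge -4, Cu is +2.
Cu is in group 11, so Cu²⁺ is d⁹ (11 − 2 = 9).
Configuration: t₂g⁶ eg³, giving 1 unpaired electron.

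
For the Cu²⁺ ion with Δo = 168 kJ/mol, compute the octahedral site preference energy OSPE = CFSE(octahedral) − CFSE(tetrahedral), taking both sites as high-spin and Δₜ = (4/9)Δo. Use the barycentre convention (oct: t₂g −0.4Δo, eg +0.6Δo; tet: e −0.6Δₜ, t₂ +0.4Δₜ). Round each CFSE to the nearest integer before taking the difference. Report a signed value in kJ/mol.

-71

Cu is in group 11, so Cu²⁺ is d⁹ (11 − 2 = 9).
Octahedral high-spin t2g^6 e_g^3: CFSE = -0.6 × 168 = -101 kJ/mol.
Tetrahedral: e^4 t2^5, CFSE = 4(−0.6) + 5(+0.4) = -0.4Δₜ = -0.4 × (4/9) × 168 = -30 kJ/mol.
OSPE = CFSE(oct) − CFSE(tet) = -101 − (-30) = -71 kJ/mol.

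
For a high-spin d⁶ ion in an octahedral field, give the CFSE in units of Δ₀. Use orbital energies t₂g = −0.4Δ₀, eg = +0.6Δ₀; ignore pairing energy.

-0.4 Δ₀

Configuration: t₂g⁴ eg².
CFSE = 4(-0.4Δ₀) + 2(0.6Δ₀) = -1.6Δ₀ + 1.2Δ₀ = -0.4Δ₀.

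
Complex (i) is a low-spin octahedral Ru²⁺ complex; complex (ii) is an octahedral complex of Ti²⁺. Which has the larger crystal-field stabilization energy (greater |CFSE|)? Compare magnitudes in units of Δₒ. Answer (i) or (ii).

(i)

(i): Group 8 minus oxidation state +2 gives a d⁶ configuration for Ru²⁺; t₂g⁶ eg⁰, CFSE = -2.4Δₒ.
(ii): Ti²⁺: group 4, so d-count = 4 − 2 = 2; t₂g² eg⁰, CFSE = -0.8Δₒ.
So (i) has the larger |CFSE|.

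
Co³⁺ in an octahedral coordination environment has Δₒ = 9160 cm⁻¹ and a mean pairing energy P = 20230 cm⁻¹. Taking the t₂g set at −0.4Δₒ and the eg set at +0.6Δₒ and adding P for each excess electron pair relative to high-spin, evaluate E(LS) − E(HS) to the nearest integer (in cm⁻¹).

22140

Co sits in group 9; removing 3 electrons leaves Co³⁺ with 9 − 3 = 6 d electrons.
High-spin: t₂g⁴ eg², CFSE = -0.4Δₒ = -3664 cm⁻¹.
For low-spin the configuration is t₂g⁶ eg⁰: orbital energy -2.4 × 9160 = -21984 cm⁻¹, and 2 additional pairs relative to high-spin add 40460 cm⁻¹, giving 18476 cm⁻¹.
Thus E(LS) − E(HS) = 22140 cm⁻¹.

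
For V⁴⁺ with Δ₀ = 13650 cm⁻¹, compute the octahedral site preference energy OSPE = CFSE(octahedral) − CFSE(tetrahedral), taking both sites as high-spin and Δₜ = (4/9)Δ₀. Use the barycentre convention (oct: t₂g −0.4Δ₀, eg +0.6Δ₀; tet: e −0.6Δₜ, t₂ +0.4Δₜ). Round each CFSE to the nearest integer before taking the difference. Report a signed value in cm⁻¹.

-1820

V is in group 5, so V⁴⁺ is d¹ (5 − 4 = 1).
Octahedral high-spin t₂g¹ eg⁰: CFSE = -0.4 × 13650 = -5460 cm⁻¹.
Tetrahedral: e¹ t₂⁰, CFSE = 1(−0.6) + 0(+0.4) = -0.6Δₜ = -0.6 × (4/9) × 13650 = -3640 cm⁻¹.
OSPE = CFSE(oct) − CFSE(tet) = -5460 − (-3640) = -1820 cm⁻¹.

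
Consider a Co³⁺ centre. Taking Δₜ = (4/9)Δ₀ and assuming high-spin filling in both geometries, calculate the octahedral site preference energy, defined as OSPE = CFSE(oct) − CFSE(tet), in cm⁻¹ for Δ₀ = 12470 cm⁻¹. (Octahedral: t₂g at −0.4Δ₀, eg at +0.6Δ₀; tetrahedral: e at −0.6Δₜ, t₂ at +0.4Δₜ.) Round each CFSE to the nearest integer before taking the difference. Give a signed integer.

-1663

Co is in group 9, so Co³⁺ is d⁶ (9 − 3 = 6).
In an octahedral site d⁶ (HS) is t₂g⁴ eg², giving CFSE(oct) = -0.4Δ₀ = -4988 cm⁻¹.
Tetrahedral e³ t₂³ gives -0.6Δₜ = -0.6 × (4/9) × 12470 = -3325 cm⁻¹.
OSPE = -4988 − (-3325) = -1663 cm⁻¹.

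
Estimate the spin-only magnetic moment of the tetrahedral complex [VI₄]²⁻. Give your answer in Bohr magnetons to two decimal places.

Each I⁻ contributes -1; 4 × (-1) = -4. With overall charge -2, V is in the +2 oxidation state.
Group 5 minus oxidation state +2 gives a d³ configuration for V²⁺.
With tetrahedral geometry the complex is necessarily high-spin.
Configuration: e² t₂¹ → 3 unpaired electrons.
μ(spin-only) = √[3(3+2)] = √15 ≈ 3.87 Bohr magnetons.

3.87 Bohr magnetons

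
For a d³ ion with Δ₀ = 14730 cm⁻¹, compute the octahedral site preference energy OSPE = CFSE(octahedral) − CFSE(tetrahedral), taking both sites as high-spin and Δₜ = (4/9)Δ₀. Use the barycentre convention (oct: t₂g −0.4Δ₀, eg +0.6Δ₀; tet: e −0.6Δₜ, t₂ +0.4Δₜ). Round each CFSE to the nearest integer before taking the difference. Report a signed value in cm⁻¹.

Octahedral high-spin t₂g³ eg⁰: CFSE = -1.2 × 14730 = -17676 cm⁻¹.
In a tetrahedral site the filling is e² t₂¹: CFSE(tet) = -0.8Δₜ = -0.8 × (4/9)(14730) = -5237 cm⁻¹.
Subtracting, OSPE = -17676 − (-5237) = -12439 cm⁻¹.

-12439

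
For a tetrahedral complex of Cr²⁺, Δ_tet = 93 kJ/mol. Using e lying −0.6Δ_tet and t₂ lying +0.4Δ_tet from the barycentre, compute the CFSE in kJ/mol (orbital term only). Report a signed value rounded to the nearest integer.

-37

Cr sits in group 6; removing 2 electrons leaves Cr²⁺ with 6 − 2 = 4 d electrons.
Tetrahedral fields are weak (Δₜ ≈ 4/9 Δₒ), so electrons fill high-spin.
Electron filling gives e² t₂².
The orbital stabilization is -0.4Δ_tet = -0.4 × 93 = -37 kJ/mol.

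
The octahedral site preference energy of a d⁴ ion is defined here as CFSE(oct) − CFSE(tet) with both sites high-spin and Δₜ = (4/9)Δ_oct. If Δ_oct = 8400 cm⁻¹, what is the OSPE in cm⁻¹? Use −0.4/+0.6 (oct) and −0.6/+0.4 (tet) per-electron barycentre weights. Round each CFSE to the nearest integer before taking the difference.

In an octahedral site d⁴ (HS) is t2g^3 e_g^1, giving CFSE(oct) = -0.6Δ_oct = -5040 cm⁻¹.
Tetrahedral e^2 t2^2 gives -0.4Δₜ = -0.4 × (4/9) × 8400 = -1493 cm⁻¹.
Subtracting, OSPE = -5040 − (-1493) = -3547 cm⁻¹.

-3547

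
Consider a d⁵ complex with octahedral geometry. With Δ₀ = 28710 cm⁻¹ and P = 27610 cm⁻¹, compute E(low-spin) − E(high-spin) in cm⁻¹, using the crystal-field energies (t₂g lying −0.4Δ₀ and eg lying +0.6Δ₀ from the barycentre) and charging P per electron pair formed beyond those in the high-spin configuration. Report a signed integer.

In the high-spin limit (t₂g³ eg²) the orbital term is 0.0Δ₀ = 0 cm⁻¹, with no excess pairing.
Low-spin t₂g⁵ eg⁰ gives -2.0Δ₀ = -57420 cm⁻¹, but forming 2 extra pairs costs 2P = 55220 cm⁻¹, so E(LS) = -57420 + 55220 = -2200 cm⁻¹.
Thus E(LS) − E(HS) = -2200 cm⁻¹.

-2200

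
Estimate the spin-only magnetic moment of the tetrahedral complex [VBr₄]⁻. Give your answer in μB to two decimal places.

Each Br⁻ contributes -1; 4 × (-1) = -4. With overall charge -1, V is in the +3 oxidation state.
V sits in group 5; removing 3 electrons leaves V³⁺ with 5 − 3 = 2 d electrons.
Tetrahedral fields are weak (Δₜ ≈ 4/9 Δₒ), so electrons fill high-spin.
Configuration: e² t₂⁰ → 2 unpaired electrons.
μ(spin-only) = √[2(2+2)] = √8 ≈ 2.83 μB.

2.83 μB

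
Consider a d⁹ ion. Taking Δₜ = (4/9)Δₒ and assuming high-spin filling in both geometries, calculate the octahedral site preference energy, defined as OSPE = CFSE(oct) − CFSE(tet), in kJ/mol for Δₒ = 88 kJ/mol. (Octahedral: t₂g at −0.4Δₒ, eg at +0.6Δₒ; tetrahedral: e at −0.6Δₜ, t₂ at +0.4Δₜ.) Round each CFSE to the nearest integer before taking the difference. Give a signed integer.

-37

In an octahedral site d⁹ (HS) is t₂g⁶ eg³, giving CFSE(oct) = -0.6Δₒ = -53 kJ/mol.
Tetrahedral: e⁴ t₂⁵, CFSE = 4(−0.6) + 5(+0.4) = -0.4Δₜ = -0.4 × (4/9) × 88 = -16 kJ/mol.
Subtracting, OSPE = -53 − (-16) = -37 kJ/mol.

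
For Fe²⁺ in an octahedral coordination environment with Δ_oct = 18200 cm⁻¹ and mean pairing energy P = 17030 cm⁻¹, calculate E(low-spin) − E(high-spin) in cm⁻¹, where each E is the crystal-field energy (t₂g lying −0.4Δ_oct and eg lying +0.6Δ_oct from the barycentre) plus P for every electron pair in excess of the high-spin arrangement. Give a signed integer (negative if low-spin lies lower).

-2340

Fe²⁺: group 8, so d-count = 8 − 2 = 6.
High-spin: t₂g⁴ eg², CFSE = -0.4Δ_oct = -7280 cm⁻¹.
Low-spin t₂g⁶ eg⁰ gives -2.4Δ_oct = -43680 cm⁻¹, but forming 2 extra pairs costs 2P = 34060 cm⁻¹, so E(LS) = -43680 + 34060 = -9620 cm⁻¹.
The difference is -9620 − (-7280) = -2340 cm⁻¹, so low-spin lies lower.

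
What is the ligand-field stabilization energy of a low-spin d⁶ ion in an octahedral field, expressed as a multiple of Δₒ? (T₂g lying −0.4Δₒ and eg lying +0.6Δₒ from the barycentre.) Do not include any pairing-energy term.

-2.4 Δₒ

Configuration: t₂g⁶ eg⁰.
CFSE = 6(-0.4Δₒ) + 0(0.6Δₒ) = -2.4Δₒ + 0.0Δₒ = -2.4Δₒ.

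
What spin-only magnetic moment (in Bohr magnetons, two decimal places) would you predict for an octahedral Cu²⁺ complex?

Cu²⁺: group 11, so d-count = 11 − 2 = 9.
For octahedral d⁹ the high- and low-spin configurations coincide.
Configuration: t2g^6 e_g^3 → 1 unpaired electron.
μ(spin-only) = √[1(1+2)] = √3 ≈ 1.73 Bohr magnetons.

1.73 Bohr magnetons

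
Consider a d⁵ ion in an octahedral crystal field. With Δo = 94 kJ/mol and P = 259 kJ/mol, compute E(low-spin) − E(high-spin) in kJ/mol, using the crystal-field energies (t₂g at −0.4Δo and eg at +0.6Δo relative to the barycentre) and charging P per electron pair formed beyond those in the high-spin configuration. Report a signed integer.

330

High-spin: t₂g³ eg², CFSE = 0.0Δo = 0 kJ/mol.
Low-spin: t₂g⁵ eg⁰, orbital CFSE = -2.0Δo = -188 kJ/mol; plus 2 excess pairs × P = +518 kJ/mol; total 330 kJ/mol.
E(LS) − E(HS) = 330 − (0) = 330 kJ/mol.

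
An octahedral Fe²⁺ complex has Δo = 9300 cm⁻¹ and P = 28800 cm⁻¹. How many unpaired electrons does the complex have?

4

Fe²⁺: group 8, so d-count = 8 − 2 = 6.
With Δo < P the complex is high-spin.
Configuration: t2g^4 e_g^2.
Unpaired electrons: 4.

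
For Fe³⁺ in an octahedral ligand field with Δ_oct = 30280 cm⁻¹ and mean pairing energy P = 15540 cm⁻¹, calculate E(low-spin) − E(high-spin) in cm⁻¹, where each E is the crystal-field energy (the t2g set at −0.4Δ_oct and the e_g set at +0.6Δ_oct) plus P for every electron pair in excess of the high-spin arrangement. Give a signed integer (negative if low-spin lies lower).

-29480

Group 8 minus oxidation state +3 gives a d⁵ configuration for Fe³⁺.
High-spin: t2g^3 e_g^2, CFSE = 0.0Δ_oct = 0 cm⁻¹.
For low-spin the configuration is t2g^5 e_g^0: orbital energy -2.0 × 30280 = -60560 cm⁻¹, and 2 additional pairs relative to high-spin add 31080 cm⁻¹, giving -29480 cm⁻¹.
E(LS) − E(HS) = -29480 − (0) = -29480 cm⁻¹.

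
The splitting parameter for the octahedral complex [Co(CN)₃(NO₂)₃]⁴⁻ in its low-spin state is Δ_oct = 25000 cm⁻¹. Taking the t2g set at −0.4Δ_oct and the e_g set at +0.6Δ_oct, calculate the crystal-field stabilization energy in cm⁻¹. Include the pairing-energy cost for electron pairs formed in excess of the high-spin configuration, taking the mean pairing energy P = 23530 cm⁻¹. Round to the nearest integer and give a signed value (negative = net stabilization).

Ligand charges: 3×(-1) from CN⁻ and 3×(-1) from NO₂⁻ sum to -6; with overall charge -4, Co is +2.
Co sits in group 9; removing 2 electrons leaves Co²⁺ with 9 − 2 = 7 d electrons.
Electron filling gives t2g^6 e_g^1.
The orbital stabilization is -1.8Δ_oct = -1.8 × 25000 = -45000 cm⁻¹.
Pairing penalty: 3 pairs vs 2 in the high-spin reference → 1 extra × P = 23530 cm⁻¹.
Overall CFSE = -45000 + 23530 = -21470 cm⁻¹.

-21470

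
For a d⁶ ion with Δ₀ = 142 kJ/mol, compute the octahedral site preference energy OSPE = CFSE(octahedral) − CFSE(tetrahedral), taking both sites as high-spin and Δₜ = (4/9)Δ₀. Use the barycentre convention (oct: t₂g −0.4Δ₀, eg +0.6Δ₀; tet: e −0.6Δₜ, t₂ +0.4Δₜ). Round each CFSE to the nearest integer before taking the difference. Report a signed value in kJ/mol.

Octahedral high-spin t2g^4 e_g^2: CFSE = -0.4 × 142 = -57 kJ/mol.
Tetrahedral: e^3 t2^3, CFSE = 3(−0.6) + 3(+0.4) = -0.6Δₜ = -0.6 × (4/9) × 142 = -38 kJ/mol.
OSPE = CFSE(oct) − CFSE(tet) = -57 − (-38) = -19 kJ/mol.

-19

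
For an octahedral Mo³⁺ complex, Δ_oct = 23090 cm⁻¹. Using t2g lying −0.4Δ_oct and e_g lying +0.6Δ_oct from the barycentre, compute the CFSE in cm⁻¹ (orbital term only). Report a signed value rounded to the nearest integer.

-27708

Group 6 minus oxidation state +3 gives a d³ configuration for Mo³⁺.
Configuration: t2g^3 e_g^0.
Orbital CFSE = 3(-0.4) + 0(0.6) = -1.2Δ_oct = -1.2 × 23090 = -27708 cm⁻¹.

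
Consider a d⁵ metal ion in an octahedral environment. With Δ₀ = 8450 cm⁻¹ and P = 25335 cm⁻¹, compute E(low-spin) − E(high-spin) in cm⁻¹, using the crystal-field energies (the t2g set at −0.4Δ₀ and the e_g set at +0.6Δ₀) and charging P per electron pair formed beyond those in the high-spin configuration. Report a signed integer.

33770

In the high-spin limit (t2g^3 e_g^2) the orbital term is 0.0Δ₀ = 0 cm⁻¹, with no excess pairing.
Low-spin: t2g^5 e_g^0, orbital CFSE = -2.0Δ₀ = -16900 cm⁻¹; plus 2 excess pairs × P = +50670 cm⁻¹; total 33770 cm⁻¹.
E(LS) − E(HS) = 33770 − (0) = 33770 cm⁻¹.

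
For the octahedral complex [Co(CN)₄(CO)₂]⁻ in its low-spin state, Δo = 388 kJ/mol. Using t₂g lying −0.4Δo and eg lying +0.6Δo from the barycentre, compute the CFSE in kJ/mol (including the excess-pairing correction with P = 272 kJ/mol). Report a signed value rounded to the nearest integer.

Ligand charges: 4×(-1) from CN⁻ and 2×(+0) from CO sum to -4; with overall charge -1, Co is +3.
Co sits in group 9; removing 3 electrons leaves Co³⁺ with 9 − 3 = 6 d electrons.
Electron filling gives t₂g⁶ eg⁰.
The orbital stabilization is -2.4Δo = -2.4 × 388 = -931 kJ/mol.
Pairing penalty: 3 pairs vs 1 in the high-spin reference → 2 extra × P = 544 kJ/mol.
Net CFSE = -931 + 544 = -387 kJ/mol.

-387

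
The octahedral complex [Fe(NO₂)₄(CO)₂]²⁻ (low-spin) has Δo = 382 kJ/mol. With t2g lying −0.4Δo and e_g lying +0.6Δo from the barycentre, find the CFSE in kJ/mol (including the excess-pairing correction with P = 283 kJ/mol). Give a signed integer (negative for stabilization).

Ligand charges: 4×(-1) from NO₂⁻ and 2×(+0) from CO sum to -4; with overall charge -2, Fe is +2.
Fe sits in group 8; removing 2 electrons leaves Fe²⁺ with 8 − 2 = 6 d electrons.
Configuration: t2g^6 e_g^0.
CFSE(orbital) = 6×(-0.4Δo) + 0×(0.6Δo) = -2.4Δo; with Δo = 382 kJ/mol that is -917 kJ/mol.
Pairing penalty: 3 pairs vs 1 in the high-spin reference → 2 extra × P = 566 kJ/mol.
Net CFSE = -917 + 566 = -351 kJ/mol.

-351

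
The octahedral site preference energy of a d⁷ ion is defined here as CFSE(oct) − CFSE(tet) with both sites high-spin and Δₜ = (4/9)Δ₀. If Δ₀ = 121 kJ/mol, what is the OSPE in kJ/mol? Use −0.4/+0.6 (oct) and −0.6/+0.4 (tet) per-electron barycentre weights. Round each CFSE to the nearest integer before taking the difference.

Octahedral high-spin t2g^5 e_g^2: CFSE = -0.8 × 121 = -97 kJ/mol.
Tetrahedral: e^4 t2^3, CFSE = 4(−0.6) + 3(+0.4) = -1.2Δₜ = -1.2 × (4/9) × 121 = -65 kJ/mol.
OSPE = -97 − (-65) = -32 kJ/mol.

-32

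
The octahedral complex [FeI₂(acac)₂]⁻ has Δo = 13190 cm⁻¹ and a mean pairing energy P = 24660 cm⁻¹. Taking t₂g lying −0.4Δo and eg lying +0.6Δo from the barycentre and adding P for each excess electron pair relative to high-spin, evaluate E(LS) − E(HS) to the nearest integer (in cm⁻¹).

22940

Ligand charges: 2×(-1) from I⁻ and 2×(-1) from acac⁻ sum to -4; with overall charge -1, Fe is +3.
Group 8 minus oxidation state +3 gives a d⁵ configuration for Fe³⁺.
High-spin: t₂g³ eg², CFSE = 0.0Δo = 0 cm⁻¹.
For low-spin the configuration is t₂g⁵ eg⁰: orbital energy -2.0 × 13190 = -26380 cm⁻¹, and 2 additional pairs relative to high-spin add 49320 cm⁻¹, giving 22940 cm⁻¹.
E(LS) − E(HS) = 22940 − (0) = 22940 cm⁻¹.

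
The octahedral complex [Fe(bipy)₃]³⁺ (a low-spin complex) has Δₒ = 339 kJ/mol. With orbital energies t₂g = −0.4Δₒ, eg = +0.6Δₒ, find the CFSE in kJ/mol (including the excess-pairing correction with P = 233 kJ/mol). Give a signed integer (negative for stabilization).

-212

bipy is neutral, so the +3 overall charge sits on Fe: oxidation state +3.
Fe³⁺: group 8, so d-count = 8 − 3 = 5.
The d⁵ electrons fill as t₂g⁵ eg⁰.
CFSE(orbital) = 5×(-0.4Δₒ) + 0×(0.6Δₒ) = -2.0Δₒ; with Δₒ = 339 kJ/mol that is -678 kJ/mol.
Relative to high-spin t₂g³ eg² (0 paired), the low-spin configuration has 2 additional pairs, contributing +2 × 233 = +466 kJ/mol.
Combining: -678 + 466 = -212 kJ/mol.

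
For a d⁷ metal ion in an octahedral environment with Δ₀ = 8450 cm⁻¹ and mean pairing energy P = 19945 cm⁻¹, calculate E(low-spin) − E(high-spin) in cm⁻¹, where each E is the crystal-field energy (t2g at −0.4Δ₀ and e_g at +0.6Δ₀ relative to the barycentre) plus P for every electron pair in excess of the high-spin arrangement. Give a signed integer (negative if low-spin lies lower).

11495

High-spin d⁷ fills as t2g^5 e_g^2 with CFSE 5(−0.4) + 2(+0.6) = -0.8Δ₀ = -6760 cm⁻¹.
For low-spin the configuration is t2g^6 e_g^1: orbital energy -1.8 × 8450 = -15210 cm⁻¹, and 1 additional pair relative to high-spin adds 19945 cm⁻¹, giving 4735 cm⁻¹.
Thus E(LS) − E(HS) = 11495 cm⁻¹.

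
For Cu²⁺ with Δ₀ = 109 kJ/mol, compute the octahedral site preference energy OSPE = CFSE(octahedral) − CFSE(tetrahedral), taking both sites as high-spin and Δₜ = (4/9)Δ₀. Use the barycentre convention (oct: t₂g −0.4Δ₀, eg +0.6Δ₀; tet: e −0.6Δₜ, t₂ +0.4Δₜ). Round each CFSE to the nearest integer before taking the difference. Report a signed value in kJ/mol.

Cu²⁺: group 11, so d-count = 11 − 2 = 9.
Octahedral high-spin t₂g⁶ eg³: CFSE = -0.6 × 109 = -65 kJ/mol.
In a tetrahedral site the filling is e⁴ t₂⁵: CFSE(tet) = -0.4Δₜ = -0.4 × (4/9)(109) = -19 kJ/mol.
OSPE = -65 − (-19) = -46 kJ/mol.

-46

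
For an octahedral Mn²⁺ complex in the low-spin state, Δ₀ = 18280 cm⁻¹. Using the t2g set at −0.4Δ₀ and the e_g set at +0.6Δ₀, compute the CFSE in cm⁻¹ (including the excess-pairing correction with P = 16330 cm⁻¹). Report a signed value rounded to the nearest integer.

Mn is in group 7, so Mn²⁺ is d⁵ (7 − 2 = 5).
Electron filling gives t2g^5 e_g^0.
CFSE(orbital) = 5×(-0.4Δ₀) + 0×(0.6Δ₀) = -2.0Δ₀; with Δ₀ = 18280 cm⁻¹ that is -36560 cm⁻¹.
High-spin d⁵ would be t2g^3 e_g^2 with 0 pairs; low-spin has 2, so 2 excess pairs cost +2P = +32660 cm⁻¹.
Net CFSE = -36560 + 32660 = -3900 cm⁻¹.

-3900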